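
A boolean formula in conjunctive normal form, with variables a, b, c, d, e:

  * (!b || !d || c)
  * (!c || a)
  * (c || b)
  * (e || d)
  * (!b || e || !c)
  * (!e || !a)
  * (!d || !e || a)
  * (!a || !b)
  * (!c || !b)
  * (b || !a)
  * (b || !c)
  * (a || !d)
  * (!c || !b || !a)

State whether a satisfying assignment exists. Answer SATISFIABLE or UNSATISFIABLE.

SATISFIABLE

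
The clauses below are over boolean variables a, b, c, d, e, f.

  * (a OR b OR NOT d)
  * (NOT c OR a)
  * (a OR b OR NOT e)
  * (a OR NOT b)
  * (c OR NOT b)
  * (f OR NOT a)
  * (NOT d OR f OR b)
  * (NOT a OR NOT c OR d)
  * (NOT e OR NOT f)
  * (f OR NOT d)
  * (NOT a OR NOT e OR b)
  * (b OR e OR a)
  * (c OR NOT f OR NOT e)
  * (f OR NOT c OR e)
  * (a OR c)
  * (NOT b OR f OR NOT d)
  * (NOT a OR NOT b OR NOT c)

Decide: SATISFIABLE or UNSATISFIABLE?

SATISFIABLE

Try a = True.
  then f is forced to True.
  then e is forced to False.
The remaining clauses are satisfied by b = False, c = False, d = True.
So a = True, b = False, c = False, d = True, e = False, f = True is a satisfying assignment.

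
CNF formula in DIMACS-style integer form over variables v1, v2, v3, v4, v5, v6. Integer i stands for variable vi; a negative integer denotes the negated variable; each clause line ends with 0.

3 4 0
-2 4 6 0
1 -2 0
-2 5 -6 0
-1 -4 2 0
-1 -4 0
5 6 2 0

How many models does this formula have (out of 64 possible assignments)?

Split on v2, then v4.
  v2=1, v4=1: a clause becomes empty — 0.
  v2=1, v4=0: remaining (v1,v3,v5,v6) ∈ {(1,1,1,1)} — 1.
  v2=0, v4=1: v3 free; 3 ways for (v1,v5,v6) × 2^1 = 6.
  v2=0, v4=0: v1 free; 3 ways for (v3,v5,v6) × 2^1 = 6.
Total: 0 + 1 + 6 + 6 = 13.

13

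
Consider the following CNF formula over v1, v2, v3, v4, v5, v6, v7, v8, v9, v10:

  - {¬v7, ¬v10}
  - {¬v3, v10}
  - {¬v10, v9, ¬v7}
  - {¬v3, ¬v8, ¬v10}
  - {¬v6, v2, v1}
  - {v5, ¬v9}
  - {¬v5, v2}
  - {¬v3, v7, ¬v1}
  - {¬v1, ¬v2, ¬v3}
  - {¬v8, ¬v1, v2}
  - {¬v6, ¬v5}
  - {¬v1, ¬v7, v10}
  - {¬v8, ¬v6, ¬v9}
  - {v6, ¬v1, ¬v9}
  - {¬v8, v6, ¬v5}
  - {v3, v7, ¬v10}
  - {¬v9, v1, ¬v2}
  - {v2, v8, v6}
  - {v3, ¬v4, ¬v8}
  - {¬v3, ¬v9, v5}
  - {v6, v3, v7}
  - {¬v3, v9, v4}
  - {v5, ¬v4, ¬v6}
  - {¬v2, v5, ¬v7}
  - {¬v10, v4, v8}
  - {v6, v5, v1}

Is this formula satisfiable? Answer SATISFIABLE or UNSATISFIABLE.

Try v1 = False.
Branch on v2: take v2 = True.
  then v9 is forced to False.
Set v3 = False and propagate.
For the remaining variables, v4 = False, v5 = True, v6 = False, v7 = True, v8 = False, v10 = False works.
So v1=0, v2=1, v3=0, v4=0, v5=1, v6=0, v7=1, v8=0, v9=0, v10=0 is a satisfying assignment.

SATISFIABLE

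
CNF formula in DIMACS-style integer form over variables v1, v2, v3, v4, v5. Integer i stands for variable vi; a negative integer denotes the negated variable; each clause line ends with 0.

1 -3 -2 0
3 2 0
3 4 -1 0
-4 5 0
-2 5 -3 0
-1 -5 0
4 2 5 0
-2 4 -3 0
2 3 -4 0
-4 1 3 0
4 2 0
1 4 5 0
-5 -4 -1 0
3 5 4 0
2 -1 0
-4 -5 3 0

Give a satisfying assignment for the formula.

v1=0, v2=1, v3=0, v4=0, v5=1

Check each clause:
  1. (NOT v3 OR NOT v2 OR v1) — NOT v3 is true.
  2. (v3 OR v2) — v2 is true.
  3. (v4 OR NOT v1 OR v3) — NOT v1 is true.
  4. (NOT v4 OR v5) — NOT v4 is true.
  5. (NOT v2 OR NOT v3 OR v5) — v5 is true.
  6. (NOT v1 OR NOT v5) — NOT v1 is true.
  7. (v2 OR v5 OR v4) — v2 is true.
  8. (NOT v3 OR NOT v2 OR v4) — NOT v3 is true.
  9. (v2 OR NOT v4 OR v3) — v2 is true.
  10. (v1 OR NOT v4 OR v3) — NOT v4 is true.
  11. (v4 OR v2) — v2 is true.
  12. (v4 OR v1 OR v5) — v5 is true.
  13. (NOT v5 OR NOT v4 OR NOT v1) — NOT v4 is true.
  14. (v4 OR v3 OR v5) — v5 is true.
  15. (v2 OR NOT v1) — v2 is true.
  16. (NOT v4 OR NOT v5 OR v3) — NOT v4 is true.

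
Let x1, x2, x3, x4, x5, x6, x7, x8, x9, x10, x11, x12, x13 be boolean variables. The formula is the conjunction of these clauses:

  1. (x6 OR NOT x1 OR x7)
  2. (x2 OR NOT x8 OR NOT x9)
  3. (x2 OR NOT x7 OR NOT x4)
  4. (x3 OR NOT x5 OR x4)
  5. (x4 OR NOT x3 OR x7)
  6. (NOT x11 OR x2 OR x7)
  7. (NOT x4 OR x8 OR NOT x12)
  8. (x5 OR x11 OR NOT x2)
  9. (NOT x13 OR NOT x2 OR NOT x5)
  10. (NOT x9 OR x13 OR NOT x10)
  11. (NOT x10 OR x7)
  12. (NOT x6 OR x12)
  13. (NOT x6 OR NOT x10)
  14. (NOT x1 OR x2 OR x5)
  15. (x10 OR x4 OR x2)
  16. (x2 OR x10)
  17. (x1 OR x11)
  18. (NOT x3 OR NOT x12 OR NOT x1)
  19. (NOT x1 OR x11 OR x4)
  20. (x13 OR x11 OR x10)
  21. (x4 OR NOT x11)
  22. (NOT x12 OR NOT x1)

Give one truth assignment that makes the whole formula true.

x1=False, x2=True, x3=True, x4=True, x5=False, x6=False, x7=True, x8=True, x9=False, x10=True, x11=True, x12=False, x13=True

Check each clause:
  1. (x6 OR x7 OR NOT x1) — NOT x1 is true.
  2. (NOT x9 OR NOT x8 OR x2) — x2 is true.
  3. (x2 OR NOT x7 OR NOT x4) — x2 is true.
  4. (NOT x5 OR x4 OR x3) — x3 is true.
  5. (x7 OR x4 OR NOT x3) — x4 is true.
  6. (NOT x11 OR x2 OR x7) — x2 is true.
  7. (x8 OR NOT x12 OR NOT x4) — x8 is true.
  8. (x5 OR x11 OR NOT x2) — x11 is true.
  9. (NOT x5 OR NOT x2 OR NOT x13) — NOT x5 is true.
  10. (NOT x9 OR NOT x10 OR x13) — x13 is true.
  11. (x7 OR NOT x10) — x7 is true.
  12. (NOT x6 OR x12) — NOT x6 is true.
  13. (NOT x6 OR NOT x10) — NOT x6 is true.
  14. (x5 OR NOT x1 OR x2) — x2 is true.
  15. (x4 OR x10 OR x2) — x2 is true.
  16. (x2 OR x10) — x2 is true.
  17. (x11 OR x1) — x11 is true.
  18. (NOT x3 OR NOT x12 OR NOT x1) — NOT x12 is true.
  19. (x11 OR NOT x1 OR x4) — x11 is true.
  20. (x13 OR x10 OR x11) — x10 is true.
  21. (NOT x11 OR x4) — x4 is true.
  22. (NOT x1 OR NOT x12) — NOT x12 is true.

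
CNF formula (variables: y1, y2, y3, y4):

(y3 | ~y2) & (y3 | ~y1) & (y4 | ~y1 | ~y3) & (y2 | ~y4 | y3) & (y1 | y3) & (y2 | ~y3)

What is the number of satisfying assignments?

3

Satisfying assignments:
  y1=0 y2=1 y3=1 y4=0
  y1=0 y2=1 y3=1 y4=1
  y1=1 y2=1 y3=1 y4=1
Count: 3.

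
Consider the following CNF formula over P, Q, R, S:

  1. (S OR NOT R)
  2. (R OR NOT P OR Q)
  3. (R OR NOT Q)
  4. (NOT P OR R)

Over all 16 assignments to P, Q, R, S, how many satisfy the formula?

6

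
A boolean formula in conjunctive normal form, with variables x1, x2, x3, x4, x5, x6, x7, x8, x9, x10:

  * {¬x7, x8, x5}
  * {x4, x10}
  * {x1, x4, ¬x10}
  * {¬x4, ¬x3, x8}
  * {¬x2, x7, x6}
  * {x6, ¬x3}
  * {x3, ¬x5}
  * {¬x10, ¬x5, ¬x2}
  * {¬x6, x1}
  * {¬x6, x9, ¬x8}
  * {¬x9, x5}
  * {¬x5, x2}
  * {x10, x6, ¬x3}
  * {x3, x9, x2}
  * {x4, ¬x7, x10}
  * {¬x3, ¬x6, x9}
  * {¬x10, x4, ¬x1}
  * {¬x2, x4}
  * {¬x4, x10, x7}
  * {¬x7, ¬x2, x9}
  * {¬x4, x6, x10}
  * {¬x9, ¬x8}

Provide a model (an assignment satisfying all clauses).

x1 = True, x2 = True, x3 = False, x4 = True, x5 = False, x6 = True, x7 = False, x8 = False, x9 = False, x10 = True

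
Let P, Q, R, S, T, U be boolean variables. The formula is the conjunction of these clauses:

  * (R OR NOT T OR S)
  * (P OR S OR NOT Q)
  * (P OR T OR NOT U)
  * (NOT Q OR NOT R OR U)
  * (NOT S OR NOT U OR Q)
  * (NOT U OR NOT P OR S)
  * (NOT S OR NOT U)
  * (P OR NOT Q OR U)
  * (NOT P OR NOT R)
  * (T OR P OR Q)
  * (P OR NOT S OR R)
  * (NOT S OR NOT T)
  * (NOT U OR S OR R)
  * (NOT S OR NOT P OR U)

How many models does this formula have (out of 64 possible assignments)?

4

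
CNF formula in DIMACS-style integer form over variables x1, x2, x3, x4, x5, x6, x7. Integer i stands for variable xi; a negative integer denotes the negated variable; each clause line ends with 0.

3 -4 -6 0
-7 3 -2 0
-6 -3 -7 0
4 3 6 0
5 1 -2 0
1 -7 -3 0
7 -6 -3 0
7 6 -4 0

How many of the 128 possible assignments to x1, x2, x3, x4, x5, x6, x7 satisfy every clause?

Split on x3, then x6.
  x3=1, x6=1: a clause becomes empty — 0.
  x3=1, x6=0: 15 of the 32 assignments to (x1,x2,x4,x5,x7) work.
  x3=0, x6=1: 11 of the 32 assignments to (x1,x2,x4,x5,x7) work.
  x3=0, x6=0: remaining (x1,x2,x4,x5,x7) ∈ {(0,0,1,0,1); (0,0,1,1,1); (1,0,1,0,1); (1,0,1,1,1)} — 4.
Total: 0 + 15 + 11 + 4 = 30.

30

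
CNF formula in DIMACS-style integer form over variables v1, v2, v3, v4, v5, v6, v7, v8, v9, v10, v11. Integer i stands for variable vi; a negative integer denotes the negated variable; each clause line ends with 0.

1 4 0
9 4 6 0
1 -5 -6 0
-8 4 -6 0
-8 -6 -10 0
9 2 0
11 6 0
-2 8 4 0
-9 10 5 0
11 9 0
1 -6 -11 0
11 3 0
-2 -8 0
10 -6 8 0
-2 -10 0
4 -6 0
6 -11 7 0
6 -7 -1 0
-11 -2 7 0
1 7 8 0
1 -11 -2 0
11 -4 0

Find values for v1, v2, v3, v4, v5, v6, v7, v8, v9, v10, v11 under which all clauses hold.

Pure literal: v3 appears only positively; assign v3 = True.
Branch on v1: take v1 = False.
  then v4 is forced to True.
  then v11 is forced to True.
  then v6 is forced to False.
  then v7 is forced to True.
  then v2 is forced to False.
  then v9 is forced to True.
Try v5 = True.
v8, v10 are now unconstrained; take v8 = False, v10 = False.

v1=0, v2=0, v3=1, v4=1, v5=1, v6=0, v7=1, v8=0, v9=1, v10=0, v11=1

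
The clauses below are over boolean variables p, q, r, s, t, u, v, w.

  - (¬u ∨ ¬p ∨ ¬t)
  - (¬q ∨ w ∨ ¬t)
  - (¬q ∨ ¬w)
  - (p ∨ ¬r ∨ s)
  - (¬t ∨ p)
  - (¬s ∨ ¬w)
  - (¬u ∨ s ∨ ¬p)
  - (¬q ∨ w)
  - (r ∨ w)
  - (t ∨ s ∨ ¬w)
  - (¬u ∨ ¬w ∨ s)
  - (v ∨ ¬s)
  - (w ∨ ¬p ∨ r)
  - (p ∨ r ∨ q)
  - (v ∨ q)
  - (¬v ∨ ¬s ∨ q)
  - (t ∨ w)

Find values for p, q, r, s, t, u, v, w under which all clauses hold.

p=True, q=False, r=True, s=False, t=True, u=False, v=True, w=False

Pure literal: u appears only negated; assign u = False.
Set p = True and propagate.
Try q = False.
  then v is forced to True.
  then s is forced to False.
Set r = True and propagate.
The remaining clauses are satisfied by t = True, w = False.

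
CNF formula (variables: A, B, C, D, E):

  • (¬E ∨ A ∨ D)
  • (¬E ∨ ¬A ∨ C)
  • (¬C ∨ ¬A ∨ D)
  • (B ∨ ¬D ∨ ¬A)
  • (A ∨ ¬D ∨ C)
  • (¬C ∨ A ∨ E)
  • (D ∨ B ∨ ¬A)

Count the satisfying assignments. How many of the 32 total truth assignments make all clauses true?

8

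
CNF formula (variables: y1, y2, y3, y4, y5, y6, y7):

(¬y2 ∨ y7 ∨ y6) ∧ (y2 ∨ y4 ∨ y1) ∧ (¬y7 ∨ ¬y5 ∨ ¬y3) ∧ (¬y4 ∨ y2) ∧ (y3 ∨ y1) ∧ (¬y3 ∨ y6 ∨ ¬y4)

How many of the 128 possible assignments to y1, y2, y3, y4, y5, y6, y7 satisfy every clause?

40

Split on y2, then y3.
  y2=T, y3=T: y1 free; 7 ways for (y4,y5,y6,y7) × 2^1 = 14.
  y2=T, y3=F: y4, y5 free; 3 ways for (y1,y6,y7) × 2^2 = 12.
  y2=F, y3=T: y6 free; 3 ways for (y1,y4,y5,y7) × 2^1 = 6.
  y2=F, y3=F: forces y1=T; y4=F; y5, y6, y7 free → 2^3 = 8.
Total: 14 + 12 + 6 + 8 = 40.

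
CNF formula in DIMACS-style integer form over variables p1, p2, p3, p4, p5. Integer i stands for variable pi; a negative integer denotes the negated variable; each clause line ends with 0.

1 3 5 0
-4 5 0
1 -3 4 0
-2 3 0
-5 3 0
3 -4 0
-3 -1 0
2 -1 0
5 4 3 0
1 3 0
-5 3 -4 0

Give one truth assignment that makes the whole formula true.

p1=False, p2=True, p3=True, p4=True, p5=True

Check each clause:
  1. (p5 ∨ p1 ∨ p3) — p3 is true.
  2. (¬p4 ∨ p5) — p5 is true.
  3. (p1 ∨ ¬p3 ∨ p4) — p4 is true.
  4. (p3 ∨ ¬p2) — p3 is true.
  5. (p3 ∨ ¬p5) — p3 is true.
  6. (¬p4 ∨ p3) — p3 is true.
  7. (¬p3 ∨ ¬p1) — ¬p1 is true.
  8. (¬p1 ∨ p2) — p2 is true.
  9. (p4 ∨ p3 ∨ p5) — p3 is true.
  10. (p3 ∨ p1) — p3 is true.
  11. (p3 ∨ ¬p4 ∨ ¬p5) — p3 is true.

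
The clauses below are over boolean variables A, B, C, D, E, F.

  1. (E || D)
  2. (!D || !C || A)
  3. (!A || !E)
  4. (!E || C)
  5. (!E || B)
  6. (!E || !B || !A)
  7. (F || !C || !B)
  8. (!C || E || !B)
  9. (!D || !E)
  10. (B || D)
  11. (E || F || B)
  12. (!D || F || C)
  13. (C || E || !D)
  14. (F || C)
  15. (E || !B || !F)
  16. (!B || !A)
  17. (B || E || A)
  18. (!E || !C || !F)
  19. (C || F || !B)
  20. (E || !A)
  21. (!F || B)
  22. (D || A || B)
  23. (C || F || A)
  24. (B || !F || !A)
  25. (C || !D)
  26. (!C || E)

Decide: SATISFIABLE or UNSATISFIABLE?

UNSATISFIABLE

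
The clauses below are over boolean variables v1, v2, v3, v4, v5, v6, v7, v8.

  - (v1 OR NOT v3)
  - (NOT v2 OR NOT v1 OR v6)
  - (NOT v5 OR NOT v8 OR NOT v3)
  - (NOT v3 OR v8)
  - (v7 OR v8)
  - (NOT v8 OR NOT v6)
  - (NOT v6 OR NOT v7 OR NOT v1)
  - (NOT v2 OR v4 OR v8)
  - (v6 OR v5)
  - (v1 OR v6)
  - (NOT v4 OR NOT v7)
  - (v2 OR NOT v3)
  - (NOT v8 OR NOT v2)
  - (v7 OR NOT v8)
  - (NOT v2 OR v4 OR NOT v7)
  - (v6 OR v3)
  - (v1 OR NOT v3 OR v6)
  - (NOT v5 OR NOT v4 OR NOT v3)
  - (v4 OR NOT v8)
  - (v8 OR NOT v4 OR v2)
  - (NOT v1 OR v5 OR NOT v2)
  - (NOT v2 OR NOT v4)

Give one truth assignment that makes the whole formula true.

v1=F, v2=F, v3=F, v4=F, v5=T, v6=T, v7=T, v8=F

Check each clause:
  1. (v1 OR NOT v3) — NOT v3 is true.
  2. (v6 OR NOT v2 OR NOT v1) — NOT v1 is true.
  3. (NOT v8 OR NOT v5 OR NOT v3) — NOT v8 is true.
  4. (v8 OR NOT v3) — NOT v3 is true.
  5. (v7 OR v8) — v7 is true.
  6. (NOT v8 OR NOT v6) — NOT v8 is true.
  7. (NOT v1 OR NOT v6 OR NOT v7) — NOT v1 is true.
  8. (v8 OR NOT v2 OR v4) — NOT v2 is true.
  9. (v6 OR v5) — v5 is true.
  10. (v1 OR v6) — v6 is true.
  11. (NOT v7 OR NOT v4) — NOT v4 is true.
  12. (NOT v3 OR v2) — NOT v3 is true.
  13. (NOT v8 OR NOT v2) — NOT v8 is true.
  14. (NOT v8 OR v7) — NOT v8 is true.
  15. (v4 OR NOT v2 OR NOT v7) — NOT v2 is true.
  16. (v6 OR v3) — v6 is true.
  17. (NOT v3 OR v1 OR v6) — NOT v3 is true.
  18. (NOT v4 OR NOT v3 OR NOT v5) — NOT v4 is true.
  19. (v4 OR NOT v8) — NOT v8 is true.
  20. (NOT v4 OR v2 OR v8) — NOT v4 is true.
  21. (NOT v1 OR NOT v2 OR v5) — v5 is true.
  22. (NOT v2 OR NOT v4) — NOT v4 is true.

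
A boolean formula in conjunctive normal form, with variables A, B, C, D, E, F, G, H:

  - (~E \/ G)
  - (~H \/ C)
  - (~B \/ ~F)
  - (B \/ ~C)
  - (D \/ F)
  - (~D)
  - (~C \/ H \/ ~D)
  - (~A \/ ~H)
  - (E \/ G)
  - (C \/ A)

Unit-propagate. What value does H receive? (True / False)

(~D) stands alone — D = False.
In (F \/ D), D is now false; F must hold, so F = True.
From (~F \/ ~B) and F = True: B = False.
(~C \/ B) with B = False leaves only ~C, so C = False.
From (C \/ ~H) and C = False: H = False.

False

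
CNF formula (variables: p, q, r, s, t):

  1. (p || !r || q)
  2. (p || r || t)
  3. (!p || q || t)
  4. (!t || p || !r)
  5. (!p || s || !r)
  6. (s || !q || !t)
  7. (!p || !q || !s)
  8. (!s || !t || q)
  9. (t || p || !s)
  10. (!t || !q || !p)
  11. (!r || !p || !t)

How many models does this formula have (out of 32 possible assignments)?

5

The models are:
  p=0 q=0 r=0 s=0 t=1
  p=0 q=1 r=0 s=1 t=1
  p=0 q=1 r=1 s=0 t=0
  p=1 q=0 r=0 s=0 t=1
  p=1 q=1 r=0 s=0 t=0
That's 5 in total.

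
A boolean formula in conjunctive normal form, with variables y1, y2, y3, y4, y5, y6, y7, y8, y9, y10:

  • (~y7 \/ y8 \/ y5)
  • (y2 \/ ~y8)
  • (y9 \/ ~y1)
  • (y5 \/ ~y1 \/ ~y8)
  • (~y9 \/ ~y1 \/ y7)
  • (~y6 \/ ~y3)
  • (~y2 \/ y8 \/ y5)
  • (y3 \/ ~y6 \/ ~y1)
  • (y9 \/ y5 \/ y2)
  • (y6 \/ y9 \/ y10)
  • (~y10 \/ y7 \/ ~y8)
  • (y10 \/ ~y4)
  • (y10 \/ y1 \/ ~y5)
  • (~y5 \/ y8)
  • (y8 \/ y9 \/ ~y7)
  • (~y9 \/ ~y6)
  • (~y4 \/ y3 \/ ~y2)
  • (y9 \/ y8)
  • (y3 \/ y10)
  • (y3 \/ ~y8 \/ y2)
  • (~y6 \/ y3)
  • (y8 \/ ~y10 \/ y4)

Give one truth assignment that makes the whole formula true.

Set y1 = False and propagate.
Try y2 = True.
Try y3 = False.
  then y4 is forced to False.
  then y10 is forced to True.
  then y6 is forced to False.
  then y8 is forced to True.
  then y7 is forced to True.
y5, y9 are now unconstrained; take y5 = False, y9 = False.
Check each clause:
  1. (y8 \/ y5 \/ ~y7) — y8 is true.
  2. (~y8 \/ y2) — y2 is true.
  3. (y9 \/ ~y1) — ~y1 is true.
  4. (~y8 \/ ~y1 \/ y5) — ~y1 is true.
  5. (~y9 \/ y7 \/ ~y1) — ~y9 is true.
  6. (~y3 \/ ~y6) — ~y6 is true.
  7. (~y2 \/ y5 \/ y8) — y8 is true.
  8. (~y6 \/ y3 \/ ~y1) — ~y6 is true.
  9. (y2 \/ y9 \/ y5) — y2 is true.
  10. (y6 \/ y10 \/ y9) — y10 is true.
  11. (~y8 \/ y7 \/ ~y10) — y7 is true.
  12. (~y4 \/ y10) — y10 is true.
  13. (y10 \/ ~y5 \/ y1) — y10 is true.
  14. (~y5 \/ y8) — y8 is true.
  15. (~y7 \/ y8 \/ y9) — y8 is true.
  16. (~y9 \/ ~y6) — ~y6 is true.
  17. (~y4 \/ ~y2 \/ y3) — ~y4 is true.
  18. (y9 \/ y8) — y8 is true.
  19. (y10 \/ y3) — y10 is true.
  20. (y2 \/ y3 \/ ~y8) — y2 is true.
  21. (~y6 \/ y3) — ~y6 is true.
  22. (y8 \/ y4 \/ ~y10) — y8 is true.

y1=F, y2=T, y3=F, y4=F, y5=F, y6=F, y7=T, y8=T, y9=F, y10=T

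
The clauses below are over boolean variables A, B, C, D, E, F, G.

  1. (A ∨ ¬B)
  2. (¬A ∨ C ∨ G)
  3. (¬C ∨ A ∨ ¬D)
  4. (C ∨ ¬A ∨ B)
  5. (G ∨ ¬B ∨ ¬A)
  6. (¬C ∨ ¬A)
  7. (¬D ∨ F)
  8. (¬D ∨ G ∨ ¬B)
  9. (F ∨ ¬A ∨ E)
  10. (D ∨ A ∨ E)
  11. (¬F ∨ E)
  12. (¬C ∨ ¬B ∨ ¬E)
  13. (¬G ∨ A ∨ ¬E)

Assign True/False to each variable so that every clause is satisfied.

A=T, B=T, C=F, D=T, E=T, F=T, G=T

Check each clause:
  1. (A ∨ ¬B) — A is true.
  2. (¬A ∨ G ∨ C) — G is true.
  3. (¬C ∨ ¬D ∨ A) — A is true.
  4. (¬A ∨ B ∨ C) — B is true.
  5. (¬B ∨ G ∨ ¬A) — G is true.
  6. (¬A ∨ ¬C) — ¬C is true.
  7. (¬D ∨ F) — F is true.
  8. (¬B ∨ ¬D ∨ G) — G is true.
  9. (¬A ∨ F ∨ E) — E is true.
  10. (D ∨ E ∨ A) — A is true.
  11. (E ∨ ¬F) — E is true.
  12. (¬E ∨ ¬B ∨ ¬C) — ¬C is true.
  13. (¬G ∨ ¬E ∨ A) — A is true.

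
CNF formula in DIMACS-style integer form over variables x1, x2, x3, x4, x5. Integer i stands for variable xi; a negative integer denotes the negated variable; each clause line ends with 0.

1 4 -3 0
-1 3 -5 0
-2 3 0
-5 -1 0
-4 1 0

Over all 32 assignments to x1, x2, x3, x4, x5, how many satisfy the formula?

8

Satisfying assignments:
  x1=F x2=F x3=F x4=F x5=F
  x1=F x2=F x3=F x4=F x5=T
  x1=T x2=F x3=F x4=F x5=F
  x1=T x2=F x3=F x4=T x5=F
  x1=T x2=F x3=T x4=F x5=F
  x1=T x2=F x3=T x4=T x5=F
  x1=T x2=T x3=T x4=F x5=F
  x1=T x2=T x3=T x4=T x5=F
Count: 8.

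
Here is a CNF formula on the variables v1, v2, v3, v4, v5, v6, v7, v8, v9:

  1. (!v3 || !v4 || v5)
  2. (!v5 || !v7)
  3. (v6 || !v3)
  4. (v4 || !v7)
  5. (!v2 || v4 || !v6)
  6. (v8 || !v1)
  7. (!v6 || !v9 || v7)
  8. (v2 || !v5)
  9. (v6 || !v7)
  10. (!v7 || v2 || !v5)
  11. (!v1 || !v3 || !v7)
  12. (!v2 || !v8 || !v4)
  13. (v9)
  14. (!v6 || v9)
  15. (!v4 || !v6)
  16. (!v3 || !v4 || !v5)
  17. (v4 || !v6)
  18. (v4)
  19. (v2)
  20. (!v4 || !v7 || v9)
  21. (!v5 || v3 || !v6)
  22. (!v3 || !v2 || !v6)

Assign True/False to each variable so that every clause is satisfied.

v1=F  v2=T  v3=F  v4=T  v5=T  v6=F  v7=F  v8=F  v9=T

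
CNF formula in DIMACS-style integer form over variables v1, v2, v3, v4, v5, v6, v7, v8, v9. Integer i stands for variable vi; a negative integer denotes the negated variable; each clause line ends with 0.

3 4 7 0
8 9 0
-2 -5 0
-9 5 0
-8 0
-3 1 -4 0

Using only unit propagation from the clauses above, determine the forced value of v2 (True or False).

False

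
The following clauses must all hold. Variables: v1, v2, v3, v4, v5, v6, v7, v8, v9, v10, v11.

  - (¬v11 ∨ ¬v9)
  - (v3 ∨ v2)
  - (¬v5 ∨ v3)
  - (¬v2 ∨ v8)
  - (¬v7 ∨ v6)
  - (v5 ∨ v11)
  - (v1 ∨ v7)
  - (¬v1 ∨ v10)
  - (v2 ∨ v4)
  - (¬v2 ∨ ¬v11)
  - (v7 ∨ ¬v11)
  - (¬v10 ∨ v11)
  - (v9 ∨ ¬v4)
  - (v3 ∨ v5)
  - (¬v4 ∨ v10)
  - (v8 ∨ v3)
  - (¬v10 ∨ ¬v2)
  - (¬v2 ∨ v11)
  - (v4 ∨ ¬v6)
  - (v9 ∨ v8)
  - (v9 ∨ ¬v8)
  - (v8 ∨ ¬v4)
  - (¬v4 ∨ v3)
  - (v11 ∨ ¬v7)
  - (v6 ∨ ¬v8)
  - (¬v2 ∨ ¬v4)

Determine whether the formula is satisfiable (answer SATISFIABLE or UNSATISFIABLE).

UNSATISFIABLE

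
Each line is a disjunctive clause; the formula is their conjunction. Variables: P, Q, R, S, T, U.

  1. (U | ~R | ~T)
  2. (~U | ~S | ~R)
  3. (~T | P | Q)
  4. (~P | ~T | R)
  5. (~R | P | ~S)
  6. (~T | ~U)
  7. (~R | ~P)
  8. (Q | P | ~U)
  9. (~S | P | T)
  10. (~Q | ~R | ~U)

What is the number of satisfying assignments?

Split on P, then R.
  P=T, R=T: a clause becomes empty — 0.
  P=T, R=F: forces T=F; Q, S, U free → 2^3 = 8.
  P=F, R=T: remaining (Q,S,T,U) ∈ {(F,F,F,F); (T,F,F,F)} — 2.
  P=F, R=F: 5 of the 16 assignments to (Q,S,T,U) work.
Total: 0 + 8 + 2 + 5 = 15.

15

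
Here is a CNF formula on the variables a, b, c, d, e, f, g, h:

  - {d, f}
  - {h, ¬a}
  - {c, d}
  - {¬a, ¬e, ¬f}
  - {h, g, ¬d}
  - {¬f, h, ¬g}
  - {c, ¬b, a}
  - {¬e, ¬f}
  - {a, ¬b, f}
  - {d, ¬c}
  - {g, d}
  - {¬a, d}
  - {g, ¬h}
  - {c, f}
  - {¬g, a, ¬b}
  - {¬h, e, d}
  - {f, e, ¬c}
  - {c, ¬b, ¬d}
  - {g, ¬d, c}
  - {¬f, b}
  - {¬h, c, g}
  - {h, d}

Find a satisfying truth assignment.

a = T  b = T  c = T  d = T  e = F  f = T  g = T  h = T

Check each clause:
  1. {d, f} — d is true.
  2. {¬a, h} — h is true.
  3. {d, c} — c is true.
  4. {¬f, ¬e, ¬a} — ¬e is true.
  5. {h, g, ¬d} — h is true.
  6. {¬g, ¬f, h} — h is true.
  7. {a, c, ¬b} — a is true.
  8. {¬f, ¬e} — ¬e is true.
  9. {¬b, f, a} — a is true.
  10. {d, ¬c} — d is true.
  11. {g, d} — d is true.
  12. {¬a, d} — d is true.
  13. {g, ¬h} — g is true.
  14. {f, c} — c is true.
  15. {¬g, ¬b, a} — a is true.
  16. {¬h, e, d} — d is true.
  17. {¬c, e, f} — f is true.
  18. {c, ¬d, ¬b} — c is true.
  19. {¬d, g, c} — c is true.
  20. {b, ¬f} — b is true.
  21. {c, ¬h, g} — c is true.
  22. {h, d} — h is true.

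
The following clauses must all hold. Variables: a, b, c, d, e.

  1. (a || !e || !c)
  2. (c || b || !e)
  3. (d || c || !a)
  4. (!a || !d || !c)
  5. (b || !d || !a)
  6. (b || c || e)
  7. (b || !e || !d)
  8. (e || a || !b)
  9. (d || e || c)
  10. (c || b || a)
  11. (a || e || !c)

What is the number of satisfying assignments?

8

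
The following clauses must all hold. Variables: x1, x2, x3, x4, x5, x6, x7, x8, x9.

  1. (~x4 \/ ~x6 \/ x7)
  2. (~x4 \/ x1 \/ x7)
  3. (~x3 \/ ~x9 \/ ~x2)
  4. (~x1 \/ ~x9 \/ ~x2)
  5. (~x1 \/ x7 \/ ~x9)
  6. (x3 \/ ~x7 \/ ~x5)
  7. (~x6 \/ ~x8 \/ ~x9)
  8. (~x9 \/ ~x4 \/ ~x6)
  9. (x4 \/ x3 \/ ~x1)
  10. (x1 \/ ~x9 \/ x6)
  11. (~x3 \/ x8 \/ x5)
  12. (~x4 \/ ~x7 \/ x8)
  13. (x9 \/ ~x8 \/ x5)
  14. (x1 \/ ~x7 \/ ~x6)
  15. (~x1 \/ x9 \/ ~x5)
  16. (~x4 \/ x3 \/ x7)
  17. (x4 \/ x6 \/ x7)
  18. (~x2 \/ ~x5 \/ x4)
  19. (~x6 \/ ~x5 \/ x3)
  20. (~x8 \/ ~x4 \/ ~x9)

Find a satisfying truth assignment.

x1=0, x2=1, x3=0, x4=0, x5=0, x6=1, x7=0, x8=0, x9=1

Try x1 = False.
The remaining clauses are satisfied by x2 = True, x3 = False, x4 = False, x5 = False, x6 = True, x7 = False, x8 = False, x9 = True.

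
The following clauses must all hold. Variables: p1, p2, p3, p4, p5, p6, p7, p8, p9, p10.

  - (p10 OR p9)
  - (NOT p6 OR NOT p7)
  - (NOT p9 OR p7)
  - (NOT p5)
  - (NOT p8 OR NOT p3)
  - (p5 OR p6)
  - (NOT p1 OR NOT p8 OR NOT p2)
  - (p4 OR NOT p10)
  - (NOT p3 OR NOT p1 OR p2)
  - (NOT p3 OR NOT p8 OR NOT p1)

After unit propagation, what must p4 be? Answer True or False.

True

(NOT p5) is a unit clause: p5 = False.
From (p5 OR p6) and p5 = False: p6 = True.
From (NOT p7 OR NOT p6) and p6 = True: p7 = False.
(p7 OR NOT p9): since p7 = False, the clause reduces to (NOT p9). p9 = False.
(p10 OR p9): since p9 = False, the clause reduces to (p10). p10 = True.
From (NOT p10 OR p4) and p10 = True: p4 = True.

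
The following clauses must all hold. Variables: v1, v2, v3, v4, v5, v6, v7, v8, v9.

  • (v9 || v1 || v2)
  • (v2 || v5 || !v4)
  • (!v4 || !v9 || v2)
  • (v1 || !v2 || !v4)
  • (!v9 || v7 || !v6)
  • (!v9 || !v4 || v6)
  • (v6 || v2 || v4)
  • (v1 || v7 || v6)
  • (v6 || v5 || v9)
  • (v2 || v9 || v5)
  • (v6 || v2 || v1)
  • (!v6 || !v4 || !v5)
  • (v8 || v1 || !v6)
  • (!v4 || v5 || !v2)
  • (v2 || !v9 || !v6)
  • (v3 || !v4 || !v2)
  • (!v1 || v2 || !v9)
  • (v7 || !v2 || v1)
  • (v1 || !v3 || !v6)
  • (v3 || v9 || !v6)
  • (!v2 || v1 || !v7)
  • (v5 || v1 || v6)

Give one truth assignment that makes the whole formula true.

v1 = True, v2 = True, v3 = False, v4 = False, v5 = True, v6 = False, v7 = True, v8 = False, v9 = True

Branch on v1: take v1 = True.
The remaining clauses are satisfied by v2 = True, v3 = False, v4 = False, v5 = True, v6 = False, v7 = True, v8 = False, v9 = True.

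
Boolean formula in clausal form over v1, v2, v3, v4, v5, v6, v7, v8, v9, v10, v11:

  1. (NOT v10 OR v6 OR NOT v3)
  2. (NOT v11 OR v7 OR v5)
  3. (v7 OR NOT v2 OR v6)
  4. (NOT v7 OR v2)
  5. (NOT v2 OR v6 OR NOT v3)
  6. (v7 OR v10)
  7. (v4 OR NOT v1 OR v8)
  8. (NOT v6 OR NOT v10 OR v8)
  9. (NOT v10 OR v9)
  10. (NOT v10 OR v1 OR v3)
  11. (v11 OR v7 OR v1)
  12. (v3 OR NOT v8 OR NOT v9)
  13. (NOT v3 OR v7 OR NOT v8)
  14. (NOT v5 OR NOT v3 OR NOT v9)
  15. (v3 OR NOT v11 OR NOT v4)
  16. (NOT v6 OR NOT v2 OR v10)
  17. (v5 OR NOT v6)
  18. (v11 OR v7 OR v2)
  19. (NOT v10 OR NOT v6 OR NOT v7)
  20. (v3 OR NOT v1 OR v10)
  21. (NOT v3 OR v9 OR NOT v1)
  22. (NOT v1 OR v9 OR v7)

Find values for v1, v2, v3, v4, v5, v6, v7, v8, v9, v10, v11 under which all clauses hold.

v1=False, v2=True, v3=False, v4=True, v5=False, v6=False, v7=True, v8=False, v9=True, v10=False, v11=False

Check each clause:
  1. (NOT v3 OR NOT v10 OR v6) — NOT v3 is true.
  2. (NOT v11 OR v7 OR v5) — NOT v11 is true.
  3. (v6 OR v7 OR NOT v2) — v7 is true.
  4. (v2 OR NOT v7) — v2 is true.
  5. (NOT v3 OR NOT v2 OR v6) — NOT v3 is true.
  6. (v7 OR v10) — v7 is true.
  7. (v4 OR v8 OR NOT v1) — v4 is true.
  8. (NOT v10 OR v8 OR NOT v6) — NOT v6 is true.
  9. (v9 OR NOT v10) — v9 is true.
  10. (NOT v10 OR v3 OR v1) — NOT v10 is true.
  11. (v1 OR v11 OR v7) — v7 is true.
  12. (NOT v9 OR NOT v8 OR v3) — NOT v8 is true.
  13. (NOT v3 OR v7 OR NOT v8) — NOT v8 is true.
  14. (NOT v9 OR NOT v5 OR NOT v3) — NOT v5 is true.
  15. (v3 OR NOT v4 OR NOT v11) — NOT v11 is true.
  16. (NOT v6 OR v10 OR NOT v2) — NOT v6 is true.
  17. (NOT v6 OR v5) — NOT v6 is true.
  18. (v2 OR v7 OR v11) — v2 is true.
  19. (NOT v7 OR NOT v6 OR NOT v10) — NOT v6 is true.
  20. (v10 OR NOT v1 OR v3) — NOT v1 is true.
  21. (NOT v3 OR v9 OR NOT v1) — v9 is true.
  22. (NOT v1 OR v9 OR v7) — v9 is true.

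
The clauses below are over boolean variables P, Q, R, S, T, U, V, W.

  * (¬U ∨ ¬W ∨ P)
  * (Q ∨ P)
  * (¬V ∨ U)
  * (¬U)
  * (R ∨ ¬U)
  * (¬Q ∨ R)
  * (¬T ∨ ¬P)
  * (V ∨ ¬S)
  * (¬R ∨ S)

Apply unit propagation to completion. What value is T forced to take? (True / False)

False

Unit clause (¬U) sets U = False.
In (U ∨ ¬V), U is now false; ¬V must hold, so V = False.
(V ∨ ¬S): since V = False, the clause reduces to (¬S). S = False.
From (¬R ∨ S) and S = False: R = False.
(R ∨ ¬Q): since R = False, the clause reduces to (¬Q). Q = False.
In (Q ∨ P), Q is now false; P must hold, so P = True.
In (¬T ∨ ¬P), ¬P is now false; ¬T must hold, so T = False.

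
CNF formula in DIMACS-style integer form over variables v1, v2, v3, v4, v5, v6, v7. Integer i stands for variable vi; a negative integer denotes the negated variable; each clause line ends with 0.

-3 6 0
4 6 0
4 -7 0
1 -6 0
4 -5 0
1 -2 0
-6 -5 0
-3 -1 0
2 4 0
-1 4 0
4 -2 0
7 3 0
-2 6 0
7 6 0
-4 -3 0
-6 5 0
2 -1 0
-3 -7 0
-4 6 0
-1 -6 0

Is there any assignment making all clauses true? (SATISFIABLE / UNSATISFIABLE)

UNSATISFIABLE

v6 = True:
  propagation gives v1=True; an empty clause results — contradiction.
v6 = False:
  propagation gives v3=False, v4=True; an empty clause results — contradiction.
Every branch closes, so no satisfying assignment exists.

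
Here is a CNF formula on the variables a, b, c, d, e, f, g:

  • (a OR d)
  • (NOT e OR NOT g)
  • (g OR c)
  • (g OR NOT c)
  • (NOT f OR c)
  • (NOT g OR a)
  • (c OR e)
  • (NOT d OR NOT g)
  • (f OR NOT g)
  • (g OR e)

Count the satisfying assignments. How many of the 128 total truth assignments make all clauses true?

2

The models are:
  a=1 b=0 c=1 d=0 e=0 f=1 g=1
  a=1 b=1 c=1 d=0 e=0 f=1 g=1
That's 2 in total.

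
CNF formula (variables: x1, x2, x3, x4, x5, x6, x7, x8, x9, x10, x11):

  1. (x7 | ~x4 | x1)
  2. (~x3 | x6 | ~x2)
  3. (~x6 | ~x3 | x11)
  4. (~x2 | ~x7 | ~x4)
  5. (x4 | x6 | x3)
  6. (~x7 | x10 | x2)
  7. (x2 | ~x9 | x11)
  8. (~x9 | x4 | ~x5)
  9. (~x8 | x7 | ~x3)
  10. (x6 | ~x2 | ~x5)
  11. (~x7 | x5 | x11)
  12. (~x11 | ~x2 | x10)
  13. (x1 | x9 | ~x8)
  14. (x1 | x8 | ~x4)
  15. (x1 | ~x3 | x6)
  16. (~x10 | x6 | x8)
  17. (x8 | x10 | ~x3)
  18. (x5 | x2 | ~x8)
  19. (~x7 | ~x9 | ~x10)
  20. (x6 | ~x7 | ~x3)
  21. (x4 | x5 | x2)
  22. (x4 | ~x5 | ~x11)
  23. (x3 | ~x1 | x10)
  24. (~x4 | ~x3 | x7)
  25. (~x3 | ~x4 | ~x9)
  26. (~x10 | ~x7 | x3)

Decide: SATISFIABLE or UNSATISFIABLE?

SATISFIABLE

Set x1 = True and propagate.
Set x2 = True and propagate.
For the remaining variables, x3 = False, x4 = True, x5 = True, x6 = True, x7 = False, x8 = False, x9 = False, x10 = True, x11 = False works.
So x1 = True, x2 = True, x3 = False, x4 = True, x5 = True, x6 = True, x7 = False, x8 = False, x9 = False, x10 = True, x11 = False is a satisfying assignment.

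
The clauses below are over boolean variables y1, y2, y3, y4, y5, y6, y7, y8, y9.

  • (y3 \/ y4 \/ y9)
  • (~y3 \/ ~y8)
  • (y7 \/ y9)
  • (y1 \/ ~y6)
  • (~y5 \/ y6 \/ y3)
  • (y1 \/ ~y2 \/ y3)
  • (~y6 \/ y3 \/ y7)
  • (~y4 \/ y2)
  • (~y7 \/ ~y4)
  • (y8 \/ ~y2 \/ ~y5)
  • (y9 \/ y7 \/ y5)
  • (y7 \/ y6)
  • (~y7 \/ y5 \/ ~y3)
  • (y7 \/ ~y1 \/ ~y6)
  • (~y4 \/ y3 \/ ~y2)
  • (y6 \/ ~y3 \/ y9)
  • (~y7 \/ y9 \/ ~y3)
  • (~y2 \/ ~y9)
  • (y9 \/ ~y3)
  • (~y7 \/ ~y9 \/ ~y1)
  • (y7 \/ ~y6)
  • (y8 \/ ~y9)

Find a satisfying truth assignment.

y1 = False, y2 = False, y3 = False, y4 = False, y5 = False, y6 = False, y7 = True, y8 = True, y9 = True

Check each clause:
  1. (y3 \/ y4 \/ y9) — y9 is true.
  2. (~y8 \/ ~y3) — ~y3 is true.
  3. (y9 \/ y7) — y9 is true.
  4. (~y6 \/ y1) — ~y6 is true.
  5. (y3 \/ ~y5 \/ y6) — ~y5 is true.
  6. (y3 \/ ~y2 \/ y1) — ~y2 is true.
  7. (y7 \/ ~y6 \/ y3) — ~y6 is true.
  8. (~y4 \/ y2) — ~y4 is true.
  9. (~y4 \/ ~y7) — ~y4 is true.
  10. (y8 \/ ~y2 \/ ~y5) — y8 is true.
  11. (y7 \/ y9 \/ y5) — y9 is true.
  12. (y7 \/ y6) — y7 is true.
  13. (~y7 \/ y5 \/ ~y3) — ~y3 is true.
  14. (y7 \/ ~y6 \/ ~y1) — ~y6 is true.
  15. (~y2 \/ y3 \/ ~y4) — ~y4 is true.
  16. (y9 \/ y6 \/ ~y3) — y9 is true.
  17. (~y3 \/ y9 \/ ~y7) — ~y3 is true.
  18. (~y2 \/ ~y9) — ~y2 is true.
  19. (~y3 \/ y9) — y9 is true.
  20. (~y1 \/ ~y7 \/ ~y9) — ~y1 is true.
  21. (~y6 \/ y7) — ~y6 is true.
  22. (~y9 \/ y8) — y8 is true.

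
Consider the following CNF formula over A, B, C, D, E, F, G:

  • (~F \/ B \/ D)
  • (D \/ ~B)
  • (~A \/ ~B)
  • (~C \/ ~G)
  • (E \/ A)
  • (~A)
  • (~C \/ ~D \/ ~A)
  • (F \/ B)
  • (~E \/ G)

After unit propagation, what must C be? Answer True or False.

False

Unit clause (~A) sets A = False.
In (E \/ A), A is now false; E must hold, so E = True.
(G \/ ~E) with E = True leaves only G, so G = True.
From (~G \/ ~C) and G = True: C = False.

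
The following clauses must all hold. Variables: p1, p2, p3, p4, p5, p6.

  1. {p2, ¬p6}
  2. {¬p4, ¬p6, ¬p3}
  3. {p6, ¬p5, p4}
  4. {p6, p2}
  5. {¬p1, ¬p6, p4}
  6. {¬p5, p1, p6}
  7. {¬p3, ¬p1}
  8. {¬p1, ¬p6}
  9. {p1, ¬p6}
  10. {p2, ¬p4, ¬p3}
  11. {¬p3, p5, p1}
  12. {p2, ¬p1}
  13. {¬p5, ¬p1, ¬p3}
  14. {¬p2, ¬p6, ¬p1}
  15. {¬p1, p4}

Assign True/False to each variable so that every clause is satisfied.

p3 occurs only negated in the remaining clauses — set p3 = False.
Branch on p1: take p1 = False.
  then p6 is forced to False.
  then p2 is forced to True.
  then p5 is forced to False.
p4 is now unconstrained; take p4 = True.

p1 = F, p2 = T, p3 = F, p4 = T, p5 = F, p6 = F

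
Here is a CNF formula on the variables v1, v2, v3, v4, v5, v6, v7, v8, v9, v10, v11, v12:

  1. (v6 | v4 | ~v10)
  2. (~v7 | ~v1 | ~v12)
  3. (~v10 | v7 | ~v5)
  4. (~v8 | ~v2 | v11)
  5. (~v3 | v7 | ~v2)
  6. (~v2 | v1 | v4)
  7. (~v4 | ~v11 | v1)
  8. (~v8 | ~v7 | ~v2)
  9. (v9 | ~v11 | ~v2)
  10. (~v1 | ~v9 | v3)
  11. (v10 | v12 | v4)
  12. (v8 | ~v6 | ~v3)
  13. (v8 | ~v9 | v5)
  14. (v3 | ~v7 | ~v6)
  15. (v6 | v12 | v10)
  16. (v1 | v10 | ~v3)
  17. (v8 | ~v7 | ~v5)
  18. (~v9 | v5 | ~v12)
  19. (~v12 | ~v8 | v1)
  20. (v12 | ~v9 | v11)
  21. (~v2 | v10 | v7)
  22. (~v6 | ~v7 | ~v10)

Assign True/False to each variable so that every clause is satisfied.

v1=False  v2=False  v3=False  v4=False  v5=False  v6=True  v7=False  v8=False  v9=False  v10=False  v11=False  v12=True

Check each clause:
  1. (v6 | ~v10 | v4) — v6 is true.
  2. (~v12 | ~v7 | ~v1) — ~v7 is true.
  3. (v7 | ~v10 | ~v5) — ~v5 is true.
  4. (~v8 | ~v2 | v11) — ~v8 is true.
  5. (~v2 | v7 | ~v3) — ~v3 is true.
  6. (v4 | v1 | ~v2) — ~v2 is true.
  7. (v1 | ~v11 | ~v4) — ~v4 is true.
  8. (~v7 | ~v8 | ~v2) — ~v8 is true.
  9. (~v2 | ~v11 | v9) — ~v11 is true.
  10. (v3 | ~v1 | ~v9) — ~v1 is true.
  11. (v10 | v4 | v12) — v12 is true.
  12. (~v6 | v8 | ~v3) — ~v3 is true.
  13. (~v9 | v8 | v5) — ~v9 is true.
  14. (~v7 | ~v6 | v3) — ~v7 is true.
  15. (v12 | v6 | v10) — v12 is true.
  16. (v10 | v1 | ~v3) — ~v3 is true.
  17. (~v7 | ~v5 | v8) — ~v7 is true.
  18. (~v12 | v5 | ~v9) — ~v9 is true.
  19. (~v8 | ~v12 | v1) — ~v8 is true.
  20. (v11 | v12 | ~v9) — v12 is true.
  21. (~v2 | v7 | v10) — ~v2 is true.
  22. (~v7 | ~v10 | ~v6) — ~v7 is true.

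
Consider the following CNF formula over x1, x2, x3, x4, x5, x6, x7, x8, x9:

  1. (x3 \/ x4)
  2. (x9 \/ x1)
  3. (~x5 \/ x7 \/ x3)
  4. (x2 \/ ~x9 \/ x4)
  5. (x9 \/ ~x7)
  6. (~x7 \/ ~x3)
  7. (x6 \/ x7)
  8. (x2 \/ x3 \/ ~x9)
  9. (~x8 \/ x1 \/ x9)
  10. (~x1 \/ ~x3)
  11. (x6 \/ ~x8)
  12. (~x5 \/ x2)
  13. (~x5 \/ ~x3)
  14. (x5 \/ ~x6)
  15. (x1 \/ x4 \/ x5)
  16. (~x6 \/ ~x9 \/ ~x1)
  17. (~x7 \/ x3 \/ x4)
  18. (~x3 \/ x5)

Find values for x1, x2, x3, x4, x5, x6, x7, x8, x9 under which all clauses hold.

x1=F, x2=T, x3=F, x4=T, x5=F, x6=F, x7=T, x8=F, x9=T

Check each clause:
  1. (x4 \/ x3) — x4 is true.
  2. (x9 \/ x1) — x9 is true.
  3. (~x5 \/ x7 \/ x3) — ~x5 is true.
  4. (x4 \/ x2 \/ ~x9) — x2 is true.
  5. (~x7 \/ x9) — x9 is true.
  6. (~x7 \/ ~x3) — ~x3 is true.
  7. (x6 \/ x7) — x7 is true.
  8. (x3 \/ ~x9 \/ x2) — x2 is true.
  9. (x1 \/ x9 \/ ~x8) — ~x8 is true.
  10. (~x3 \/ ~x1) — ~x3 is true.
  11. (x6 \/ ~x8) — ~x8 is true.
  12. (x2 \/ ~x5) — x2 is true.
  13. (~x3 \/ ~x5) — ~x5 is true.
  14. (~x6 \/ x5) — ~x6 is true.
  15. (x1 \/ x4 \/ x5) — x4 is true.
  16. (~x1 \/ ~x9 \/ ~x6) — ~x6 is true.
  17. (x3 \/ x4 \/ ~x7) — x4 is true.
  18. (x5 \/ ~x3) — ~x3 is true.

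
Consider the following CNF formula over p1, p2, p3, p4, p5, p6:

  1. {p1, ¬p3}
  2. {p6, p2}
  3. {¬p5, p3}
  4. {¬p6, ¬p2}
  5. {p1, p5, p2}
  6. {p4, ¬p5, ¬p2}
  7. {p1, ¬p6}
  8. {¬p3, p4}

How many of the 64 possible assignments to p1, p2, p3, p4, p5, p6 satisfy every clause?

Split on p2, then p1.
  p2=T, p1=T: remaining (p3,p4,p5,p6) ∈ {(F,F,F,F); (F,T,F,F); (T,T,F,F); (T,T,T,F)} — 4.
  p2=T, p1=F: remaining (p3,p4,p5,p6) ∈ {(F,F,F,F); (F,T,F,F)} — 2.
  p2=F, p1=T: remaining (p3,p4,p5,p6) ∈ {(F,F,F,T); (F,T,F,T); (T,T,F,T); (T,T,T,T)} — 4.
  p2=F, p1=F: a clause becomes empty — 0.
Total: 4 + 2 + 4 + 0 = 10.

10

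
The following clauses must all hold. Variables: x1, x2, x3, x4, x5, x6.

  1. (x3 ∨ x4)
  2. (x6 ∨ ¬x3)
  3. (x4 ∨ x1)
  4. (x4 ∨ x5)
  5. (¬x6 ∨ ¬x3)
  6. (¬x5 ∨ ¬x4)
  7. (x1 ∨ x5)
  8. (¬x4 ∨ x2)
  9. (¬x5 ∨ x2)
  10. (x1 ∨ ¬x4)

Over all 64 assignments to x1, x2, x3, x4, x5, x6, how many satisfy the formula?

The models are:
  x1=T x2=T x3=F x4=T x5=F x6=F
  x1=T x2=T x3=F x4=T x5=F x6=T
That's 2 in total.

2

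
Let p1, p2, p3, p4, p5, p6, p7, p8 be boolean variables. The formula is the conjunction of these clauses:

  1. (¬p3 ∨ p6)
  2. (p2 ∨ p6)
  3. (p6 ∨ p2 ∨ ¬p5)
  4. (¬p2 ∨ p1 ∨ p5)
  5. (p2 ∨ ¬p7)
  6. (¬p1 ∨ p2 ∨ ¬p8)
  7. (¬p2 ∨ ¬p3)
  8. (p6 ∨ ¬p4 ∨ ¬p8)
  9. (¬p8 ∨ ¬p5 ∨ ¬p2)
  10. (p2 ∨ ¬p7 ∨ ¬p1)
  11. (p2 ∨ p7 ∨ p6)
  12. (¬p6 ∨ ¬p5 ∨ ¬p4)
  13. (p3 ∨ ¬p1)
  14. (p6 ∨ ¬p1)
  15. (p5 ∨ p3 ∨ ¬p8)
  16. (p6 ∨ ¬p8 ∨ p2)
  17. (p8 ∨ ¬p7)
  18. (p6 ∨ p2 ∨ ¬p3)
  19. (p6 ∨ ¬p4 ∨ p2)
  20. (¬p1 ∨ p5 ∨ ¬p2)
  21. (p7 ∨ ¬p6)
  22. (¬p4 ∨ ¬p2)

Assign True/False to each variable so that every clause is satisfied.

p1=0, p2=1, p3=0, p4=0, p5=1, p6=0, p7=0, p8=0

Pure literal: p4 appears only negated; assign p4 = False.
Branch on p1: take p1 = False.
The remaining clauses are satisfied by p2 = True, p3 = False, p5 = True, p6 = False, p7 = False, p8 = False.
Every clause has at least one true literal under this assignment.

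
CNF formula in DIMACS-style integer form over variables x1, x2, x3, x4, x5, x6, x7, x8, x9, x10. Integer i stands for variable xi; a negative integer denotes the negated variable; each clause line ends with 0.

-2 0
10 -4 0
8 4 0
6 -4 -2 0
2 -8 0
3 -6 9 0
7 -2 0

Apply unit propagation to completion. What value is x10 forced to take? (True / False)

(¬x2) is a unit clause: x2 = False.
In (¬x8 ∨ x2), x2 is now false; ¬x8 must hold, so x8 = False.
In (x4 ∨ x8), x8 is now false; x4 must hold, so x4 = True.
(¬x4 ∨ x10): since x4 = True, the clause reduces to (x10). x10 = True.

True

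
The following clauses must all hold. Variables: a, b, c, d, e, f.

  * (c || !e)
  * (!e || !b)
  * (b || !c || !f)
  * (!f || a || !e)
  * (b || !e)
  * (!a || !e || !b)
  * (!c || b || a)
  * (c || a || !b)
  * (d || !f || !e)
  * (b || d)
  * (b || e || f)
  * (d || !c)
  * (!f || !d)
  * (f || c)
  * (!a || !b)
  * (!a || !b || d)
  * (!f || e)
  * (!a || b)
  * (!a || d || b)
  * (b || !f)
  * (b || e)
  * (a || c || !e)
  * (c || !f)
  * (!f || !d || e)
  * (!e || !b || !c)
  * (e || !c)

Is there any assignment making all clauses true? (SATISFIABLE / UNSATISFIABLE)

UNSATISFIABLE

b = True:
  propagation gives e=False, a=False, c=True; an empty clause results — contradiction.
b = False:
  propagation gives e=False; an empty clause results — contradiction.
Every branch closes, so no satisfying assignment exists.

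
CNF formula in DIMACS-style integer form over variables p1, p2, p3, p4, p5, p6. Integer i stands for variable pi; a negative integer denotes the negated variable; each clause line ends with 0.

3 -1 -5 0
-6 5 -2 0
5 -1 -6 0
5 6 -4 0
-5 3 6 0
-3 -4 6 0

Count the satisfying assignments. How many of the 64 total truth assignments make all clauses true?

28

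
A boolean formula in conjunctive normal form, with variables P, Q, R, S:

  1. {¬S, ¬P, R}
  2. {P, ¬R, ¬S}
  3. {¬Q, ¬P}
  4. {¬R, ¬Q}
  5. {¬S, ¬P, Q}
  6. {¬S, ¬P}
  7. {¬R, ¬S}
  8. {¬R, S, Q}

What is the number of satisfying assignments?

5

Satisfying assignments:
  P=0 Q=0 R=0 S=0
  P=0 Q=0 R=0 S=1
  P=0 Q=1 R=0 S=0
  P=0 Q=1 R=0 S=1
  P=1 Q=0 R=0 S=0
Count: 5.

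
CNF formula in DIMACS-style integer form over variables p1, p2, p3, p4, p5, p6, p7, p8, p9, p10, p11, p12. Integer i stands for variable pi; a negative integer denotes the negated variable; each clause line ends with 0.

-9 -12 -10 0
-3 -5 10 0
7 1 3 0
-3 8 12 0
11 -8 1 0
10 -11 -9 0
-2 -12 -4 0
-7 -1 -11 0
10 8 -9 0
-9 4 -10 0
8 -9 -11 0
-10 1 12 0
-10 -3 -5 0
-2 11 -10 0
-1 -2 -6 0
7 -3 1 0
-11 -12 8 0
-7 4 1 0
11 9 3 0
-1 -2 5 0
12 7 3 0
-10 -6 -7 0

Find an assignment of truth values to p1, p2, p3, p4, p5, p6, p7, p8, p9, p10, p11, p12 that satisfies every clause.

p1 = False, p2 = False, p3 = True, p4 = True, p5 = False, p6 = True, p7 = True, p8 = True, p9 = False, p10 = False, p11 = True, p12 = False

p2 occurs only negated in the remaining clauses — set p2 = False.
Branch on p1: take p1 = False.
Set p3 = True and propagate.
  then p7 is forced to True.
  then p4 is forced to True.
The remaining clauses are satisfied by p5 = False, p6 = True, p8 = True, p9 = False, p10 = False, p11 = True, p12 = False.
Check each clause:
  1. {¬p9, ¬p12, ¬p10} — ¬p12 is true.
  2. {¬p3, ¬p5, p10} — ¬p5 is true.
  3. {p3, p7, p1} — p3 is true.
  4. {¬p3, p8, p12} — p8 is true.
  5. {p1, ¬p8, p11} — p11 is true.
  6. {p10, ¬p9, ¬p11} — ¬p9 is true.
  7. {¬p2, ¬p4, ¬p12} — ¬p12 is true.
  8. {¬p1, ¬p11, ¬p7} — ¬p1 is true.
  9. {¬p9, p10, p8} — p8 is true.
  10. {¬p10, ¬p9, p4} — p4 is true.
  11. {¬p9, ¬p11, p8} — p8 is true.
  12. {¬p10, p12, p1} — ¬p10 is true.
  13. {¬p5, ¬p3, ¬p10} — ¬p5 is true.
  14. {¬p10, ¬p2, p11} — p11 is true.
  15. {¬p6, ¬p2, ¬p1} — ¬p2 is true.
  16. {p1, p7, ¬p3} — p7 is true.
  17. {¬p11, ¬p12, p8} — p8 is true.
  18. {¬p7, p1, p4} — p4 is true.
  19. {p3, p9, p11} — p11 is true.
  20. {¬p1, ¬p2, p5} — ¬p2 is true.
  21. {p3, p7, p12} — p3 is true.
  22. {¬p6, ¬p10, ¬p7} — ¬p10 is true.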